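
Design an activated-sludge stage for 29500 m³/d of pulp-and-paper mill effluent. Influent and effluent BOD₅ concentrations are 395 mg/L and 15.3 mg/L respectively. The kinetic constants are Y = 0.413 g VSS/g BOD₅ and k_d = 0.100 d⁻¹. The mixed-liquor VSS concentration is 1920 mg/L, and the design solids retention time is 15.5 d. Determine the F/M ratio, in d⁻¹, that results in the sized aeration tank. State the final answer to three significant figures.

F/M ≈ 0.414 d⁻¹

Rearranging the biomass balance for a CMAS with decay, V = Y·Q·ΔS·θ_c / [X·(1+k_d θ_c)] = 0.413 × 29500 × (395 − 15.3) × 15.5 / [1920 × (1 + 0.100 × 15.5)] = 7.17×10^7 / 4896 = 14645 m³.
Food-to-microorganism ratio F/M = Q S₀ / (V X) = 29500 × 395 / (14645 × 1920) = 0.4144 d⁻¹.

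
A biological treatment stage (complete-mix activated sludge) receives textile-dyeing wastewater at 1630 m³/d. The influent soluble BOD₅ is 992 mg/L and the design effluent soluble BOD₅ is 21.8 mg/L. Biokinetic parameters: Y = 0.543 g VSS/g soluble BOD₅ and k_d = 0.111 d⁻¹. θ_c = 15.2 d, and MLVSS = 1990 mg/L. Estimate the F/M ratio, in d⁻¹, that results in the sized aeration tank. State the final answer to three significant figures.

From the SRT design equation V = Y Q (S₀−S) θ_c / [X (1 + k_d θ_c)] = 0.543 × 1630 × (992 − 21.8) × 15.2 / [1990 × (1 + 0.111 × 15.2)] = 1.31×10^7 / 5348 = 2441 m³.
Food-to-microorganism ratio F/M = Q S₀ / (V X) = 1630 × 992 / (2441 × 1990) = 0.3329 d⁻¹.

F/M ≈ 0.333 d⁻¹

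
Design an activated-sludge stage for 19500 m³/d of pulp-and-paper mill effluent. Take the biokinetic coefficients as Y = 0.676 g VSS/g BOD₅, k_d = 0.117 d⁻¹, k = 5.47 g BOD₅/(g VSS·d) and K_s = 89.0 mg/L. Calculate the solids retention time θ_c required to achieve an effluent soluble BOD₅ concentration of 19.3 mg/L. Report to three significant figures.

θ_c ≈ 1.85 d

Specific growth rate at S = 19.3 mg/L: μ = YkS/(K_s+S) = 0.676·5.47·19.3/(89.0+19.3) = 0.6590 d⁻¹.
Then 1/θ_c = μ − k_d = 0.6590 − 0.117 = 0.5420 d⁻¹, giving θ_c = 1.845 d.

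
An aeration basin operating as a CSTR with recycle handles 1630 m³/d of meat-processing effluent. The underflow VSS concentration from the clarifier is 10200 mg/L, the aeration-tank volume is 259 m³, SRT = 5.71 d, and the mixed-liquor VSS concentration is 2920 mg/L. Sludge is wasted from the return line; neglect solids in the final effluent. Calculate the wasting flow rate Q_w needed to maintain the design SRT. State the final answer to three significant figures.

Wasting from the return line (neglecting effluent solids): Q_w = V·X / (θ_c·X_r) = 259.0 × 2920 / (5.71 × 10200) = 12.99 m³/d.

Q_w ≈ 13.0 m³/d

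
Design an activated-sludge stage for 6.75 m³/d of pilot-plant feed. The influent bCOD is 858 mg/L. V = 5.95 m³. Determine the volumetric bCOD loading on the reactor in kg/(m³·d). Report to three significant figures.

L_v ≈ 0.973 kg bCOD/(m³·d)

Applied bCOD load per unit volume = Q·S₀/V = (6.75 × 858/1000)/5.950 = 0.9734 kg bCOD·m⁻³·d⁻¹.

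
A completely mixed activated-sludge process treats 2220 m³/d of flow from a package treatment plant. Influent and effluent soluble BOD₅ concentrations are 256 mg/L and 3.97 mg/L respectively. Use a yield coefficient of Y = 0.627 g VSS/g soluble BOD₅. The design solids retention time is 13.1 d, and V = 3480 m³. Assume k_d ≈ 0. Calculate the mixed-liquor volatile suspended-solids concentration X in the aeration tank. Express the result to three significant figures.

X ≈ 1320 mg/L

Without decay, X = Y Q (S₀−S) θ_c / V = 0.627 × 2220 × (256 − 3.97) × 13.1 / 3480 = 1321 mg/L.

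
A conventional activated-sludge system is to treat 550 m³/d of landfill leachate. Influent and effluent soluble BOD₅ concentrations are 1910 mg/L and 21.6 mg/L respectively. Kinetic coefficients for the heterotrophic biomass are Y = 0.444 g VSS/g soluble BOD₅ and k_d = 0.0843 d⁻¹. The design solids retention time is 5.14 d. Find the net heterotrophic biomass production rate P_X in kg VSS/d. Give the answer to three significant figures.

Correct the yield for decay: Y_obs = Y/(1 + k_d θ_c) = 0.444 / (1 + 0.0843 × 5.14) = 0.444 / 1.433 = 0.3098.
ΔS = 1910 − 21.6 = 1888 mg/L, so the substrate removal rate is 550 × 1888/1000 = 1039 kg soluble BOD₅/d.
P_X = Y_obs · Q(S₀ − S) = 0.3098 × 1039 = 321.7 kg VSS/d.

P_X ≈ 322 kg VSS/d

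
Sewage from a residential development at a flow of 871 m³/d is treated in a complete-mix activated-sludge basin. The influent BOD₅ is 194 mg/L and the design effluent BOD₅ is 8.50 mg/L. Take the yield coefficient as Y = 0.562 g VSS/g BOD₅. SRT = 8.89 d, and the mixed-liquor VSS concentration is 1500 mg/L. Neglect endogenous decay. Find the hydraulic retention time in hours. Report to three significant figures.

τ ≈ 14.8 h

With k_d = 0 the design equation reduces to V = Y Q (S₀−S) θ_c / X = 0.562 × 871 × (194 − 8.50) × 8.89 / 1500 = 538.2 m³.
τ = V/Q = 538.2/871 = 0.6179 d, or 14.83 h.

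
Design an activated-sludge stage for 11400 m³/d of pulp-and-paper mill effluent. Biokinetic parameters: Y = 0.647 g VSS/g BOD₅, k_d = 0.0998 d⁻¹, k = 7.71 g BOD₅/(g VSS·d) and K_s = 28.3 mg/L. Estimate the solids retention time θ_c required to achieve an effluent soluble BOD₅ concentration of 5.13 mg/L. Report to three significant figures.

At the target effluent, Y k S/(K_s+S) = 0.647×7.71×5.13/33.43 = 0.7655 d⁻¹.
1/θ_c = 0.7655 − 0.0998 = 0.6657 d⁻¹, so θ_c = 1.502 d.

θ_c ≈ 1.50 d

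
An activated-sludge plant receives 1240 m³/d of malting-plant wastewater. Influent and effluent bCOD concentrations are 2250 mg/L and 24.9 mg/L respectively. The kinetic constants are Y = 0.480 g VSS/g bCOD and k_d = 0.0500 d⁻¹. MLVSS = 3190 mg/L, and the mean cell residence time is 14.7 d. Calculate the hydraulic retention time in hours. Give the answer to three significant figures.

Steady-state biomass mass balance: V·X·(1 + k_d·θ_c) = Y·Q·(S₀ − S)·θ_c, so V = 0.480 × 1240 × (2250 − 24.9) × 14.7 / [3190 × (1 + 0.0500 × 14.7)] = 1.95×10^7 / 5535 = 3518 m³.
HRT = V/Q = 3518 m³ / 1240 m³·d⁻¹ = 2.837 d × 24 = 68.08 h.

τ ≈ 68.1 h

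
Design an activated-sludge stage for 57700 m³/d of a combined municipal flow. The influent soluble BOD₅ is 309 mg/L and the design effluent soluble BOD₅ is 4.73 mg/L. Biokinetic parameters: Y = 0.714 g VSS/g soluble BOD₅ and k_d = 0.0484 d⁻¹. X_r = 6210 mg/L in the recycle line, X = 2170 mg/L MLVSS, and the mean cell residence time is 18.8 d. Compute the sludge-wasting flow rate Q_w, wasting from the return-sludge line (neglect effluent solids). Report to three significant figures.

Q_w ≈ 1060 m³/d

Rearranging the biomass balance for a CMAS with decay, V = Y·Q·ΔS·θ_c / [X·(1+k_d θ_c)] = 0.714 × 57700 × (309 − 4.73) × 18.8 / [2170 × (1 + 0.0484 × 18.8)] = 2.36×10^8 / 4145 = 56861 m³.
θ_c = V·X/(Q_w·X_r) when wasting from the recycle, so Q_w = V·X/(θ_c·X_r) = 56861 × 2170 / (18.8 × 6210) = 1057 m³/d.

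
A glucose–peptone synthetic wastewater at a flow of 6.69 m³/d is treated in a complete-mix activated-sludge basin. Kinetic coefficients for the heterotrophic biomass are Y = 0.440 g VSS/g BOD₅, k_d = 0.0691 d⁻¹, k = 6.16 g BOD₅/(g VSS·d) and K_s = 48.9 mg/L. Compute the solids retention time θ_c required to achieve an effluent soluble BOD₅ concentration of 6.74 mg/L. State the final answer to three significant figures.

θ_c ≈ 3.86 d

From 1/θ_c = Y·k·S/(K_s + S) − k_d: Y·k·S/(K_s+S) = 0.440 × 6.16 × 6.74 / (48.9 + 6.74) = 0.3283 d⁻¹.
Then 1/θ_c = μ − k_d = 0.3283 − 0.0691 = 0.2592 d⁻¹, giving θ_c = 3.858 d.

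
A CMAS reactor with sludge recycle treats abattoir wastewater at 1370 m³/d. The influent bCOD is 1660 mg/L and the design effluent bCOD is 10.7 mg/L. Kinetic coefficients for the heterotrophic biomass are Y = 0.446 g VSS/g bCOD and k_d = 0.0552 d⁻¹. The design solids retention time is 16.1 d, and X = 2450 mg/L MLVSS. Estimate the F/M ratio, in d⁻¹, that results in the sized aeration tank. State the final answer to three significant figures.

From the SRT design equation V = Y Q (S₀−S) θ_c / [X (1 + k_d θ_c)] = 0.446 × 1370 × (1660 − 10.7) × 16.1 / [2450 × (1 + 0.0552 × 16.1)] = 1.62×10^7 / 4627 = 3506 m³.
F/M = Q·S₀ / (V·X) = 1370 × 1660 / (3506 × 2450) = 0.2647 g bCOD·(g VSS·d)⁻¹.

F/M ≈ 0.265 d⁻¹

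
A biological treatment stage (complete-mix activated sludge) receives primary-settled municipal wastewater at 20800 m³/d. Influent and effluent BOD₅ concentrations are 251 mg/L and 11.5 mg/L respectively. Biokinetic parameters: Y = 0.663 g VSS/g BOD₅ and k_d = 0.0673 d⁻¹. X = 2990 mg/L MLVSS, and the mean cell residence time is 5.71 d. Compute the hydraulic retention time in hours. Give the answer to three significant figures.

τ ≈ 5.26 h

From the SRT design equation V = Y Q (S₀−S) θ_c / [X (1 + k_d θ_c)] = 0.663 × 20800 × (251 − 11.5) × 5.71 / [2990 × (1 + 0.0673 × 5.71)] = 1.89×10^7 / 4139 = 4556 m³.
Hydraulic retention time τ = V/Q = 4556 / 20800 = 0.2191 d = 5.257 h.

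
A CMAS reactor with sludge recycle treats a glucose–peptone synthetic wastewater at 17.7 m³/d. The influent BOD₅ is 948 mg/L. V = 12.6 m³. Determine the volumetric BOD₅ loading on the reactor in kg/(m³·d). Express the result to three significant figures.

Applied BOD₅ load per unit volume = Q·S₀/V = (17.7 × 948/1000)/12.60 = 1.332 kg BOD₅·m⁻³·d⁻¹.

L_v ≈ 1.33 kg BOD₅/(m³·d)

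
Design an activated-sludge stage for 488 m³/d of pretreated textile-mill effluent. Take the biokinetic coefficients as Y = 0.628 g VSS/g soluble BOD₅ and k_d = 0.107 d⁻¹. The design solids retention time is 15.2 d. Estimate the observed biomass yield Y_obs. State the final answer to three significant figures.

Y_obs ≈ 0.239 g VSS/g soluble BOD₅

Observed yield with endogenous decay: Y_obs = Y / (1 + k_d·θ_c) = 0.628 / (1 + 0.107 × 15.2) = 0.628 / 2.626 = 0.2391 g VSS/g soluble BOD₅.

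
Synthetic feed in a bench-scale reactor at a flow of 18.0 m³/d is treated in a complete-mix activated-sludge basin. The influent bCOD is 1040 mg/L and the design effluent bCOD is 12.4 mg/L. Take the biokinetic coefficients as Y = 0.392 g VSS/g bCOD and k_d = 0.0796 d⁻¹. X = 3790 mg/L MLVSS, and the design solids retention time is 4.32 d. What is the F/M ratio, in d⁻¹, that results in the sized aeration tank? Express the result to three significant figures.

Steady-state biomass mass balance: V·X·(1 + k_d·θ_c) = Y·Q·(S₀ − S)·θ_c, so V = 0.392 × 18.0 × (1040 − 12.4) × 4.32 / [3790 × (1 + 0.0796 × 4.32)] = 3.13×10^4 / 5093 = 6.150 m³.
F/M = applied load / biomass = Q·S₀/(V·X) = 18.0 × 1040 / (6.150 × 3790) = 0.8032 d⁻¹.

F/M ≈ 0.803 d⁻¹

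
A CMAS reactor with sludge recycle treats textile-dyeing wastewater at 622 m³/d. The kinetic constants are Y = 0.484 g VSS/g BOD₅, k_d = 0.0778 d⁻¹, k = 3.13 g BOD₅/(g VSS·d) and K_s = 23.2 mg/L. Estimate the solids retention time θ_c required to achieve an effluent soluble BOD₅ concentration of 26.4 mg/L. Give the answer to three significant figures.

θ_c ≈ 1.37 d

Specific growth rate at S = 26.4 mg/L: μ = YkS/(K_s+S) = 0.484·3.13·26.4/(23.2+26.4) = 0.8063 d⁻¹.
1/θ_c = 0.8063 − 0.0778 = 0.7285 d⁻¹, so θ_c = 1.373 d.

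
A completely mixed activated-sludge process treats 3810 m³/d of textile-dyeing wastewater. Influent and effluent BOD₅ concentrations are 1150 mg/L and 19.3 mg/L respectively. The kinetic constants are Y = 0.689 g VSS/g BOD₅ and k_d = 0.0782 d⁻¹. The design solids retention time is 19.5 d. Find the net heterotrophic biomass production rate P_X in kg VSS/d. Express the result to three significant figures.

Correct the yield for decay: Y_obs = Y/(1 + k_d θ_c) = 0.689 / (1 + 0.0782 × 19.5) = 0.689 / 2.525 = 0.2729.
Q·(S₀ − S) = 3810 × (1150 − 19.3) × 10⁻³ = 4308 kg/d removed.
Biomass produced: P_X = Y_obs·Q·ΔS = 0.2729 × 4308 ≈ 1176 kg VSS/d.

P_X ≈ 1180 kg VSS/d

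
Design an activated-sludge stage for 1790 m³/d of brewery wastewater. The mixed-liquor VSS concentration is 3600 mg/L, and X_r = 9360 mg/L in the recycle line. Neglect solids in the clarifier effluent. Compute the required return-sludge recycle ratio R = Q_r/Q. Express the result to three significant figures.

R ≈ 0.625

Mass balance around the secondary clarifier (neglecting effluent solids): R = X / (X_r − X) = 3600 / (9360 − 3600) = 0.6250.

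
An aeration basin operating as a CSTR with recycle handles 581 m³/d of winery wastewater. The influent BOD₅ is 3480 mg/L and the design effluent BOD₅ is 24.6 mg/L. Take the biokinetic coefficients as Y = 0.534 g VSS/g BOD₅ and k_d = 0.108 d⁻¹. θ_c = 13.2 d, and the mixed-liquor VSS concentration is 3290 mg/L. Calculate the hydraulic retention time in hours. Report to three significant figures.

τ ≈ 73.3 h

Steady-state biomass mass balance: V·X·(1 + k_d·θ_c) = Y·Q·(S₀ − S)·θ_c, so V = 0.534 × 581 × (3480 − 24.6) × 13.2 / [3290 × (1 + 0.108 × 13.2)] = 1.42×10^7 / 7980 = 1773 m³.
Hydraulic retention time τ = V/Q = 1773 / 581 = 3.052 d = 73.25 h.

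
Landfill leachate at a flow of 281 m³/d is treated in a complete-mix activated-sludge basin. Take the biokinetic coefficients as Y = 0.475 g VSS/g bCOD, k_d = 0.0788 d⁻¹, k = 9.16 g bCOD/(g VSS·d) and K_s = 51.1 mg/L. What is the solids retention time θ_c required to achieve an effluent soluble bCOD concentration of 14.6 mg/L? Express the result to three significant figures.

θ_c ≈ 1.13 d

From 1/θ_c = Y·k·S/(K_s + S) − k_d: Y·k·S/(K_s+S) = 0.475 × 9.16 × 14.6 / (51.1 + 14.6) = 0.9669 d⁻¹.
θ_c = 1/(μ − k_d) = 1/(0.9669 − 0.0788) = 1/0.8881 = 1.126 d.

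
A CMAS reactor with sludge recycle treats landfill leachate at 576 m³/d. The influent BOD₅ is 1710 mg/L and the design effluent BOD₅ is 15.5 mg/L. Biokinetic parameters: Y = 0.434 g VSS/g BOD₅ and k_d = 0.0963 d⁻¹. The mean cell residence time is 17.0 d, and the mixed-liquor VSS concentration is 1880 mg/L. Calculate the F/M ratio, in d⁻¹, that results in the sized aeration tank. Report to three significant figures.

F/M ≈ 0.361 d⁻¹

Steady-state biomass mass balance: V·X·(1 + k_d·θ_c) = Y·Q·(S₀ − S)·θ_c, so V = 0.434 × 576 × (1710 − 15.5) × 17.0 / [1880 × (1 + 0.0963 × 17.0)] = 7.2×10^6 / 4958 = 1453 m³.
F/M = Q·S₀ / (V·X) = 576 × 1710 / (1453 × 1880) = 0.3607 g BOD₅·(g VSS·d)⁻¹.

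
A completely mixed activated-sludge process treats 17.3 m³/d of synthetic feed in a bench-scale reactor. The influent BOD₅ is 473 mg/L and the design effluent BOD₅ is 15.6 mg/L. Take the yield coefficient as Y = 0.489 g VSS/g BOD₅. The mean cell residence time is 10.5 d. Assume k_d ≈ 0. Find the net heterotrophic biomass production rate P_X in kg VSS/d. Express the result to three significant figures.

With endogenous decay neglected, the observed yield equals the true yield: Y_obs = Y = 0.489 g VSS/g BOD₅.
Q·(S₀ − S) = 17.3 × (473 − 15.6) × 10⁻³ = 7.913 kg/d removed.
So the net sludge growth is P_X = 0.4890 × 7.913 = 3.869 kg VSS/d.

P_X ≈ 3.87 kg VSS/d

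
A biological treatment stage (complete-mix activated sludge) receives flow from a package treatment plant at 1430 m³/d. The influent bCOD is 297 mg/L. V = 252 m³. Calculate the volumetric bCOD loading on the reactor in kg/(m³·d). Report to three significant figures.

L_v ≈ 1.69 kg bCOD/(m³·d)

L_v = Q S₀ / V = 1430 × 297 × 10⁻³ / 252.0 = 1.685 kg/(m³·d).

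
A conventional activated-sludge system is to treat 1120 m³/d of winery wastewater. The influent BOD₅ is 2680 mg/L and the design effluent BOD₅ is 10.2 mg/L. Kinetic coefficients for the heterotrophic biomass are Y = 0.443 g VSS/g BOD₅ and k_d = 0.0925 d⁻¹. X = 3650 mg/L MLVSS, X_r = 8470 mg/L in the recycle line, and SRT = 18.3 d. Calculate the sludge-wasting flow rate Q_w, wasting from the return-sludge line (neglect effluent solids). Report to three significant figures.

Q_w ≈ 58.1 m³/d

Steady-state biomass mass balance: V·X·(1 + k_d·θ_c) = Y·Q·(S₀ − S)·θ_c, so V = 0.443 × 1120 × (2680 − 10.2) × 18.3 / [3650 × (1 + 0.0925 × 18.3)] = 2.42×10^7 / 9829 = 2466 m³.
Wasting from the return line (neglecting effluent solids): Q_w = V·X / (θ_c·X_r) = 2466 × 3650 / (18.3 × 8470) = 58.08 m³/d.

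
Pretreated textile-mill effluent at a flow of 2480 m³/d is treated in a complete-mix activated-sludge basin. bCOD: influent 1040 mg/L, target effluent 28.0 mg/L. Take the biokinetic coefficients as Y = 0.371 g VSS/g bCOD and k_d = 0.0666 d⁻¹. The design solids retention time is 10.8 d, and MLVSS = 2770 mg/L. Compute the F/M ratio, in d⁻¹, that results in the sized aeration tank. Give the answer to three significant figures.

Rearranging the biomass balance for a CMAS with decay, V = Y·Q·ΔS·θ_c / [X·(1+k_d θ_c)] = 0.371 × 2480 × (1040 − 28.0) × 10.8 / [2770 × (1 + 0.0666 × 10.8)] = 1.01×10^7 / 4762 = 2112 m³.
Food-to-microorganism ratio F/M = Q S₀ / (V X) = 2480 × 1040 / (2112 × 2770) = 0.4410 d⁻¹.

F/M ≈ 0.441 d⁻¹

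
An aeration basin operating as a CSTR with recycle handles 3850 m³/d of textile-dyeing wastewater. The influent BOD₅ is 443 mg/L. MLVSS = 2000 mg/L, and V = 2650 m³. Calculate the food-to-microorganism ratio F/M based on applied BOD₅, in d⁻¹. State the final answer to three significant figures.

F/M = applied load / biomass = Q·S₀/(V·X) = 3850 × 443 / (2650 × 2000) = 0.3218 d⁻¹.

F/M ≈ 0.322 d⁻¹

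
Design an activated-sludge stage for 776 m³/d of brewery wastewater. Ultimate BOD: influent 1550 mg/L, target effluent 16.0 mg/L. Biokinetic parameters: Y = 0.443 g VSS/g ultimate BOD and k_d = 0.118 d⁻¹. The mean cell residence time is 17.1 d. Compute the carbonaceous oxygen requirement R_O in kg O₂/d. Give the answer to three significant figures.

Y_obs = Y / (1 + k_d θ_c) = 0.443 / (1 + 0.118 × 17.1) = 0.443 / 3.018 = 0.1468.
Q·(S₀ − S) = 776 × (1550 − 16.0) × 10⁻³ = 1190 kg/d removed.
P_X = Y_obs·Q·(S₀ − S) = 0.1468 × 1190 = 174.7 kg VSS/d.
Carbonaceous O₂ demand = substrate oxidised − cell-mass equivalent = 1190 − 1.42 × 174.7 = 942.2 kg O₂/d.

R_O ≈ 942 kg O₂/d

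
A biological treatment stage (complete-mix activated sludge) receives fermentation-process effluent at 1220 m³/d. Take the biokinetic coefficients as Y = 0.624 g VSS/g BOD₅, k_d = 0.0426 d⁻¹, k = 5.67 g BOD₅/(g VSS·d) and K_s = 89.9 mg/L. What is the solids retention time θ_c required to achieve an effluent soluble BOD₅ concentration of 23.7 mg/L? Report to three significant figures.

Specific growth rate at S = 23.7 mg/L: μ = YkS/(K_s+S) = 0.624·5.67·23.7/(89.9+23.7) = 0.7381 d⁻¹.
θ_c = 1/(μ − k_d) = 1/(0.7381 − 0.0426) = 1/0.6955 = 1.438 d.

θ_c ≈ 1.44 d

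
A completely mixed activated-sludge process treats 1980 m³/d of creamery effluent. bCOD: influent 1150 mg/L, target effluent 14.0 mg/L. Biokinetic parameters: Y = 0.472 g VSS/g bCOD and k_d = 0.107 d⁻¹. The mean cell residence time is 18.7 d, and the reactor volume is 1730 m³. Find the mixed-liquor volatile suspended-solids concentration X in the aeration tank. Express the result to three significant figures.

Solving the biomass balance for X: X = Y Q (S₀−S) θ_c / [V (1+k_d θ_c)] = 0.472 × 1980 × (1150 − 14.0) × 18.7 / [1730 × (1 + 0.107 × 18.7)] = 3824 mg/L.

X ≈ 3820 mg/L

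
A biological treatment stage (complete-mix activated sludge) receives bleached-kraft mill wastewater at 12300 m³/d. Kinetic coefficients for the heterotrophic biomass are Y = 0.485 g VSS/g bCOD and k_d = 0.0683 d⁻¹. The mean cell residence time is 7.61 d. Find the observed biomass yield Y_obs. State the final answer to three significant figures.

Y_obs = Y / (1 + k_d θ_c) = 0.485 / (1 + 0.0683 × 7.61) = 0.485 / 1.520 = 0.3191.

Y_obs ≈ 0.319 g VSS/g bCOD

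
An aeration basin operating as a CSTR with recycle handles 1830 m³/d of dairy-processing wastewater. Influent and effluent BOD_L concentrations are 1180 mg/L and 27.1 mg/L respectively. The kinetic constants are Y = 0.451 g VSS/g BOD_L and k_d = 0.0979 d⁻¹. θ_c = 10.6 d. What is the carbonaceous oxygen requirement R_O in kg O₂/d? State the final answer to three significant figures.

R_O ≈ 1450 kg O₂/d

Correct the yield for decay: Y_obs = Y/(1 + k_d θ_c) = 0.451 / (1 + 0.0979 × 10.6) = 0.451 / 2.038 = 0.2213.
Q·(S₀ − S) = 1830 × (1180 − 27.1) × 10⁻³ = 2110 kg/d removed.
P_X = Y_obs·Q·(S₀ − S) = 0.2213 × 2110 = 467.0 kg VSS/d.
R_O = Q·ΔS − 1.42 P_X = 2110 − 663.1 = 1447 kg O₂/d.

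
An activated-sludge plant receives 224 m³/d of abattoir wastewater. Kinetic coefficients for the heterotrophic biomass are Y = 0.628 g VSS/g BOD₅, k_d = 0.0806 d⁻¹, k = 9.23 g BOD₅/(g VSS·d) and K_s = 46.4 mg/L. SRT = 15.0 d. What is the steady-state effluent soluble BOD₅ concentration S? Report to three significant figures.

S ≈ 1.21 mg/L

Effluent substrate depends only on kinetics and SRT: S = K_s(1 + k_d θ_c) / [θ_c(Yk − k_d) − 1] = 46.4 × (1 + 0.0806 × 15.0) / [15.0 × (0.628 × 9.23 − 0.0806) − 1] = 102.5 / 84.74 = 1.210 mg/L.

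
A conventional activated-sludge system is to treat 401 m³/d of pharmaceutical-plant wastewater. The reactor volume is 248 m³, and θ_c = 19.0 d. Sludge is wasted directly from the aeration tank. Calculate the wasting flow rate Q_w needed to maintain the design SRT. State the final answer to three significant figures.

With mixed-liquor wasting, θ_c = V/Q_w, so Q_w = V/θ_c = 248.0/19.0 = 13.05 m³/d.

Q_w ≈ 13.1 m³/d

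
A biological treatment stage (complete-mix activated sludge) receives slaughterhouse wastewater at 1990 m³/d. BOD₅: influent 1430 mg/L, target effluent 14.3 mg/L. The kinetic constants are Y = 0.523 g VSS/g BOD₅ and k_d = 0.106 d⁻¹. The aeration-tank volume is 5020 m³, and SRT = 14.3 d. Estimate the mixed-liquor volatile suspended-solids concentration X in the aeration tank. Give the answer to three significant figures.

X = Y·Q·ΔS·θ_c / [V·(1 + k_d θ_c)] = 0.523 × 1990 × (1430 − 14.3) × 14.3 / [5020 × (1 + 0.106 × 14.3)] = 1668 mg/L.

X ≈ 1670 mg/L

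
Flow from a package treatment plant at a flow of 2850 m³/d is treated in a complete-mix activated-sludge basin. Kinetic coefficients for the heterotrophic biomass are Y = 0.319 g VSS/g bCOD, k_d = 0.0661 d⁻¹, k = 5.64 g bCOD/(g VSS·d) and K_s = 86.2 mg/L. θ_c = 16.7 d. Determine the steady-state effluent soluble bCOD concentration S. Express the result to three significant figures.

S ≈ 6.49 mg/L

Effluent substrate depends only on kinetics and SRT: S = K_s(1 + k_d θ_c) / [θ_c(Yk − k_d) − 1] = 86.2 × (1 + 0.0661 × 16.7) / [16.7 × (0.319 × 5.64 − 0.0661) − 1] = 181.4 / 27.94 = 6.490 mg/L.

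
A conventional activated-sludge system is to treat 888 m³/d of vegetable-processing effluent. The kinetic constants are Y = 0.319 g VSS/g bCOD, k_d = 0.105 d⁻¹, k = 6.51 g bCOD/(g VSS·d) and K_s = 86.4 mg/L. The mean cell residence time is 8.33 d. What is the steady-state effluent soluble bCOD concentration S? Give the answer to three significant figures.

From the Monod/SRT balance for a CMAS, S = K_s·(1+k_d θ_c)/[θ_c·(Y k − k_d) − 1] = 86.4 × (1 + 0.105 × 8.33) / [8.33 × (0.319 × 6.51 − 0.105) − 1] = 162.0 / 15.42 = 10.50 mg/L.

S ≈ 10.5 mg/L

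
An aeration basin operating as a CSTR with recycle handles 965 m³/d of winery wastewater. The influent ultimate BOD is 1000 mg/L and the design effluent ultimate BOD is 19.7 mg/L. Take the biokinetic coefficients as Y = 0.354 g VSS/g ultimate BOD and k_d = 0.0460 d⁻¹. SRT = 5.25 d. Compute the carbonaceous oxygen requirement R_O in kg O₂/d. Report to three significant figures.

R_O ≈ 563 kg O₂/d

Observed yield with endogenous decay: Y_obs = Y / (1 + k_d·θ_c) = 0.354 / (1 + 0.0460 × 5.25) = 0.354 / 1.242 = 0.2851 g VSS/g ultimate BOD.
ΔS = 1000 − 19.7 = 980.3 mg/L, so the substrate removal rate is 965 × 980.3/1000 = 946.0 kg ultimate BOD/d.
P_X = Y_obs·Q·(S₀ − S) = 0.2851 × 946.0 = 269.7 kg VSS/d.
Carbonaceous O₂ demand = substrate oxidised − cell-mass equivalent = 946.0 − 1.42 × 269.7 = 563.0 kg O₂/d.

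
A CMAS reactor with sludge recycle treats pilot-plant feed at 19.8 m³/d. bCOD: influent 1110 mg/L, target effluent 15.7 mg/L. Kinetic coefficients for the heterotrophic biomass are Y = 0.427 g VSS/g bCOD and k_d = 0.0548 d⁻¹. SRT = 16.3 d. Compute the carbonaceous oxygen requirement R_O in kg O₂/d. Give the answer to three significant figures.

Correct the yield for decay: Y_obs = Y/(1 + k_d θ_c) = 0.427 / (1 + 0.0548 × 16.3) = 0.427 / 1.893 = 0.2255.
Mass of bCOD removed per day: Q(S₀ − S) = 19.8 × 1094 g/m³ = 21.67 kg/d.
Biomass synthesised: P_X = Y_obs × 21.67 = 4.887 kg VSS/d.
Carbonaceous O₂ demand = substrate oxidised − cell-mass equivalent = 21.67 − 1.42 × 4.887 = 14.73 kg O₂/d.

R_O ≈ 14.7 kg O₂/d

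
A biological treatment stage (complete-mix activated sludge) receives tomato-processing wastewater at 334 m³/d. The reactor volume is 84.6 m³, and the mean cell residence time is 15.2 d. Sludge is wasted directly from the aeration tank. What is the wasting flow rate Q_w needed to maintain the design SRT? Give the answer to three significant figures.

Q_w ≈ 5.57 m³/d

With mixed-liquor wasting, θ_c = V/Q_w, so Q_w = V/θ_c = 84.60/15.2 = 5.566 m³/d.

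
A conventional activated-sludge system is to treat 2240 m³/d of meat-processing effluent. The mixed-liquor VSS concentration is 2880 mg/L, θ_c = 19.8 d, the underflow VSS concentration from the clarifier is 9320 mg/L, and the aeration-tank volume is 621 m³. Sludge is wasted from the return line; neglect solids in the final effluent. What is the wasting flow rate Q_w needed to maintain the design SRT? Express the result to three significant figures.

Q_w ≈ 9.69 m³/d

θ_c = V·X/(Q_w·X_r) when wasting from the recycle, so Q_w = V·X/(θ_c·X_r) = 621.0 × 2880 / (19.8 × 9320) = 9.692 m³/d.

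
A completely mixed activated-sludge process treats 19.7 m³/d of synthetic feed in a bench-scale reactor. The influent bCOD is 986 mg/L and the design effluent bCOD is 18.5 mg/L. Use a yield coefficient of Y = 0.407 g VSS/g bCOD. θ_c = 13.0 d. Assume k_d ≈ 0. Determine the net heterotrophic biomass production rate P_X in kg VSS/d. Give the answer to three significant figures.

P_X ≈ 7.76 kg VSS/d

With endogenous decay neglected, the observed yield equals the true yield: Y_obs = Y = 0.407 g VSS/g bCOD.
Mass of bCOD removed per day: Q(S₀ − S) = 19.7 × 967.5 g/m³ = 19.06 kg/d.
P_X = Y_obs · Q(S₀ − S) = 0.4070 × 19.06 = 7.757 kg VSS/d.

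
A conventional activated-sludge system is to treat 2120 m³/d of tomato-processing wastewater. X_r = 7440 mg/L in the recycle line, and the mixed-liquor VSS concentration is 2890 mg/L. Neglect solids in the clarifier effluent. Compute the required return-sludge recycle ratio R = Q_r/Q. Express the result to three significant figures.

R ≈ 0.635

R = Q_r/Q = X/(X_r − X) = 2890 / (7440 − 2890) = 0.6352.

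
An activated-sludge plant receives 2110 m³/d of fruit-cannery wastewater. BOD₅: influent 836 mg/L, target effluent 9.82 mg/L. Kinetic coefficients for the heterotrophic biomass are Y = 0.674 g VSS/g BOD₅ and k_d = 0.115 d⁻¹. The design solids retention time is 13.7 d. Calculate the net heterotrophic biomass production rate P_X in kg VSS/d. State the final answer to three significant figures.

P_X ≈ 456 kg VSS/d

The observed yield is Y_obs = Y/(1 + k_d·θ_c) = 0.674 / (1 + 0.115 × 13.7) = 0.674 / 2.575 = 0.2617 g VSS per g BOD₅ removed.
ΔS = 836 − 9.82 = 826.2 mg/L, so the substrate removal rate is 2110 × 826.2/1000 = 1743 kg BOD₅/d.
So the net sludge growth is P_X = 0.2617 × 1743 = 456.2 kg VSS/d.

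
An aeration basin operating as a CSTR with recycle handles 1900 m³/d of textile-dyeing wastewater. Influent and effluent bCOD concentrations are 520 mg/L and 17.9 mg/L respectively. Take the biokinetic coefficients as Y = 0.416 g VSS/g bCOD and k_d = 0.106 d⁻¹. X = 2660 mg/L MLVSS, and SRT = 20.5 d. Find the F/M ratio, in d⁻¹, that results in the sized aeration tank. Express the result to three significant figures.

F/M ≈ 0.385 d⁻¹

From the SRT design equation V = Y Q (S₀−S) θ_c / [X (1 + k_d θ_c)] = 0.416 × 1900 × (520 − 17.9) × 20.5 / [2660 × (1 + 0.106 × 20.5)] = 8.14×10^6 / 8440 = 963.9 m³.
F/M = Q·S₀ / (V·X) = 1900 × 520 / (963.9 × 2660) = 0.3853 g bCOD·(g VSS·d)⁻¹.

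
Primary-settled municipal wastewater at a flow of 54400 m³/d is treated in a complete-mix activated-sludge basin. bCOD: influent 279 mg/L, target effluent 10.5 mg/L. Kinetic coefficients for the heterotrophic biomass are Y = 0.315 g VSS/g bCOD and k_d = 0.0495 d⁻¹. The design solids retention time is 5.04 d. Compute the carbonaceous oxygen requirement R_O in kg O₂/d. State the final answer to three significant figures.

Y_obs = Y / (1 + k_d θ_c) = 0.315 / (1 + 0.0495 × 5.04) = 0.315 / 1.249 = 0.2521.
Mass of bCOD removed per day: Q(S₀ − S) = 54400 × 268.5 g/m³ = 14606 kg/d.
Biomass synthesised: P_X = Y_obs × 14606 = 3682 kg VSS/d.
R_O = Q·ΔS − 1.42 P_X = 14606 − 5229 = 9377 kg O₂/d.

R_O ≈ 9380 kg O₂/d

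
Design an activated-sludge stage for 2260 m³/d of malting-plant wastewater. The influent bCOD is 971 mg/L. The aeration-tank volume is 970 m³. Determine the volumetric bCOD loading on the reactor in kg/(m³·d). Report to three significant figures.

L_v ≈ 2.26 kg bCOD/(m³·d)

Applied bCOD load per unit volume = Q·S₀/V = (2260 × 971/1000)/970.0 = 2.262 kg bCOD·m⁻³·d⁻¹.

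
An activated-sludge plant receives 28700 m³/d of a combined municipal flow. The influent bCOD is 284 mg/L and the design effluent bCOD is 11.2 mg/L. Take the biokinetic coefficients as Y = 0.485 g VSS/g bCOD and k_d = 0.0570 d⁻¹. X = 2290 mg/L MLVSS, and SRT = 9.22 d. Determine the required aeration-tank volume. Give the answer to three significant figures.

Rearranging the biomass balance for a CMAS with decay, V = Y·Q·ΔS·θ_c / [X·(1+k_d θ_c)] = 0.485 × 28700 × (284 − 11.2) × 9.22 / [2290 × (1 + 0.0570 × 9.22)] = 3.5×10^7 / 3493 = 10022 m³.

V ≈ 10000 m³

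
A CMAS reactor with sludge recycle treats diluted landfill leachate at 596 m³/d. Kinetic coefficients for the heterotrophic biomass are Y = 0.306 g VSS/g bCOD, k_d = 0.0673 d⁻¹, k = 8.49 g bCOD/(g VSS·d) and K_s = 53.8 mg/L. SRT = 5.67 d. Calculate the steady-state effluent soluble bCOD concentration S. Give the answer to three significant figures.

From the Monod/SRT balance for a CMAS, S = K_s·(1+k_d θ_c)/[θ_c·(Y k − k_d) − 1] = 53.8 × (1 + 0.0673 × 5.67) / [5.67 × (0.306 × 8.49 − 0.0673) − 1] = 74.33 / 13.35 = 5.568 mg/L.

S ≈ 5.57 mg/L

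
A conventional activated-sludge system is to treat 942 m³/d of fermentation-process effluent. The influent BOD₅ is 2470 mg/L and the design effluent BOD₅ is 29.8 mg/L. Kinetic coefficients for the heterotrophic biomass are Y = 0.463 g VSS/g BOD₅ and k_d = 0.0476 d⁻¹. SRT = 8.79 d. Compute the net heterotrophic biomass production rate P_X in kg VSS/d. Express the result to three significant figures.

P_X ≈ 750 kg VSS/d

Y_obs = Y / (1 + k_d θ_c) = 0.463 / (1 + 0.0476 × 8.79) = 0.463 / 1.418 = 0.3264.
Substrate removed = Q·(S₀ − S) = 942 m³/d × (2470 − 29.8) g/m³ = 2.3×10^6 g/d = 2299 kg/d.
P_X = Y_obs · Q(S₀ − S) = 0.3264 × 2299 = 750.3 kg VSS/d.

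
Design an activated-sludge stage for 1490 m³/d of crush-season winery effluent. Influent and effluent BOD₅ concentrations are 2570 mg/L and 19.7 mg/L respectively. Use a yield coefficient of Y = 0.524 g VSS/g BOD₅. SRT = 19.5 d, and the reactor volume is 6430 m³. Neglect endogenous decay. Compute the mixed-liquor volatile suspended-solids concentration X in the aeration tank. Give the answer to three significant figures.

X = Y·Q·ΔS·θ_c / V = 0.524 × 1490 × (2570 − 19.7) × 19.5 / 6430 = 6039 mg/L.

X ≈ 6040 mg/L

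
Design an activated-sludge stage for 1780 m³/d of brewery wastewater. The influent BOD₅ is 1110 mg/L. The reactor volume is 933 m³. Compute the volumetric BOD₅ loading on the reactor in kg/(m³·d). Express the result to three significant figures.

Volumetric loading L_v = Q·S₀ / V = 1780 × 1110 g/m³ / 933.0 m³ = 2118 g/(m³·d) = 2.118 kg BOD₅/(m³·d).

L_v ≈ 2.12 kg BOD₅/(m³·d)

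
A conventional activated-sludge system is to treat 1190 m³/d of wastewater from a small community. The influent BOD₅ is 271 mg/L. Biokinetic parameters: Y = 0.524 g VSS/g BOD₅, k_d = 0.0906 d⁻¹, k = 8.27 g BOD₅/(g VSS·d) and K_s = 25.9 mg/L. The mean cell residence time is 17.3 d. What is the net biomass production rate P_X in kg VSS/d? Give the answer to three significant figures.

P_X ≈ 65.6 kg VSS/d

Effluent substrate depends only on kinetics and SRT: S = K_s(1 + k_d θ_c) / [θ_c(Yk − k_d) − 1] = 25.9 × (1 + 0.0906 × 17.3) / [17.3 × (0.524 × 8.27 − 0.0906) − 1] = 66.50 / 72.40 = 0.9184 mg/L.
The observed yield is Y_obs = Y/(1 + k_d·θ_c) = 0.524 / (1 + 0.0906 × 17.3) = 0.524 / 2.567 = 0.2041 g VSS per g BOD₅ removed.
Substrate removed = Q·(S₀ − S) = 1190 m³/d × (271 − 0.918) g/m³ = 3.21×10^5 g/d = 321.4 kg/d.
Net biomass production P_X = Y_obs × Q·(S₀ − S) = 0.2041 × 321.4 = 65.60 kg VSS/d.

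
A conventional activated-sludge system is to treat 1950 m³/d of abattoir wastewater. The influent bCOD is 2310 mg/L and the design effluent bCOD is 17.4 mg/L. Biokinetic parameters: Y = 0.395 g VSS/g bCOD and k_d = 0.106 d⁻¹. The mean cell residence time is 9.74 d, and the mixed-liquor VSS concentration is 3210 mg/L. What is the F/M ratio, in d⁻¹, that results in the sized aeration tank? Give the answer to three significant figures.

F/M ≈ 0.532 d⁻¹

Steady-state biomass mass balance: V·X·(1 + k_d·θ_c) = Y·Q·(S₀ − S)·θ_c, so V = 0.395 × 1950 × (2310 − 17.4) × 9.74 / [3210 × (1 + 0.106 × 9.74)] = 1.72×10^7 / 6524 = 2636 m³.
F/M = applied load / biomass = Q·S₀/(V·X) = 1950 × 2310 / (2636 × 3210) = 0.5323 d⁻¹.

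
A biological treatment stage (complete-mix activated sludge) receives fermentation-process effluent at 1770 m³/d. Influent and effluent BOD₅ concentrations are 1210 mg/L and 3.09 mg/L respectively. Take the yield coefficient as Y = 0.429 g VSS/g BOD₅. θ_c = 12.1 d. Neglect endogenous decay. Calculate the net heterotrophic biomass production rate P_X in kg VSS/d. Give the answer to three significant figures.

P_X ≈ 916 kg VSS/d

Since k_d ≈ 0, Y_obs = Y = 0.429 g VSS/g BOD₅.
ΔS = 1210 − 3.09 = 1207 mg/L, so the substrate removal rate is 1770 × 1207/1000 = 2136 kg BOD₅/d.
Biomass produced: P_X = Y_obs·Q·ΔS = 0.4290 × 2136 ≈ 916.4 kg VSS/d.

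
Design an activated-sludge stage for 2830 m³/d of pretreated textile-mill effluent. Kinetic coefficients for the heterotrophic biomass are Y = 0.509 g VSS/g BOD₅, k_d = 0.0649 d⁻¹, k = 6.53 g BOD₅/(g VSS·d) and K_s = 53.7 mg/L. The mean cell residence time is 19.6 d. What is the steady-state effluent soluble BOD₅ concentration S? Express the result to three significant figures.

S ≈ 1.94 mg/L

From the Monod/SRT balance for a CMAS, S = K_s·(1+k_d θ_c)/[θ_c·(Y k − k_d) − 1] = 53.7 × (1 + 0.0649 × 19.6) / [19.6 × (0.509 × 6.53 − 0.0649) − 1] = 122.0 / 62.87 = 1.941 mg/L.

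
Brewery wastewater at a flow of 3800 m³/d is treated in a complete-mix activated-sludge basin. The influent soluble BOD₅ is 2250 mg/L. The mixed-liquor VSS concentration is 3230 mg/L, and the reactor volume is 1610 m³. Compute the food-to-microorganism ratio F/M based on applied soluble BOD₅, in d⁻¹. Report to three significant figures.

F/M ≈ 1.64 d⁻¹

F/M = applied load / biomass = Q·S₀/(V·X) = 3800 × 2250 / (1610 × 3230) = 1.644 d⁻¹.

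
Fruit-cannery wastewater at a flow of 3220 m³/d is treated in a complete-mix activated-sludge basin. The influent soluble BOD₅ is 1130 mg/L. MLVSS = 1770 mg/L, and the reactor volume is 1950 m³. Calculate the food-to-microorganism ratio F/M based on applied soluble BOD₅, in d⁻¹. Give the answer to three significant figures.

F/M ≈ 1.05 d⁻¹

F/M = applied load / biomass = Q·S₀/(V·X) = 3220 × 1130 / (1950 × 1770) = 1.054 d⁻¹.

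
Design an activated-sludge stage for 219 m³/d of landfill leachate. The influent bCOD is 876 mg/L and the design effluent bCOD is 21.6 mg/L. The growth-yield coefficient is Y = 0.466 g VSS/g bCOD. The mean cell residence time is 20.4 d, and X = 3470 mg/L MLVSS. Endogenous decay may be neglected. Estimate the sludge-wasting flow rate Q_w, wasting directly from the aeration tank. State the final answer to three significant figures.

Q_w ≈ 25.1 m³/d

With k_d = 0 the design equation reduces to V = Y Q (S₀−S) θ_c / X = 0.466 × 219 × (876 − 21.6) × 20.4 / 3470 = 512.6 m³.
With mixed-liquor wasting, θ_c = V/Q_w, so Q_w = V/θ_c = 512.6/20.4 = 25.13 m³/d.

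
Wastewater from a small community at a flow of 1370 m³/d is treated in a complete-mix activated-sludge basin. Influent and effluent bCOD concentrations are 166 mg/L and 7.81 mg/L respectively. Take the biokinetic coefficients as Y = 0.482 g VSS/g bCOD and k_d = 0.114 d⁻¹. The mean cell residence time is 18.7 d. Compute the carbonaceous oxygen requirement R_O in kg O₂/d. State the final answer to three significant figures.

R_O ≈ 169 kg O₂/d

Correct the yield for decay: Y_obs = Y/(1 + k_d θ_c) = 0.482 / (1 + 0.114 × 18.7) = 0.482 / 3.132 = 0.1539.
Q·(S₀ − S) = 1370 × (166 − 7.81) × 10⁻³ = 216.7 kg/d removed.
Biomass synthesised: P_X = Y_obs × 216.7 = 33.35 kg VSS/d.
Carbonaceous O₂ demand = substrate oxidised − cell-mass equivalent = 216.7 − 1.42 × 33.35 = 169.4 kg O₂/d.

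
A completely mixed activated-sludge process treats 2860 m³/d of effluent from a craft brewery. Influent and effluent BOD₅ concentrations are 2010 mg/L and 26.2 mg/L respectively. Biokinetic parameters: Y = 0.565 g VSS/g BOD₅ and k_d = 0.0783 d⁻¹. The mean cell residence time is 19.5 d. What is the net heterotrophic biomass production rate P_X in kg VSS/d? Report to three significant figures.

P_X ≈ 1270 kg VSS/d

Observed yield with endogenous decay: Y_obs = Y / (1 + k_d·θ_c) = 0.565 / (1 + 0.0783 × 19.5) = 0.565 / 2.527 = 0.2236 g VSS/g BOD₅.
Substrate removed = Q·(S₀ − S) = 2860 m³/d × (2010 − 26.2) g/m³ = 5.67×10^6 g/d = 5674 kg/d.
So the net sludge growth is P_X = 0.2236 × 5674 = 1269 kg VSS/d.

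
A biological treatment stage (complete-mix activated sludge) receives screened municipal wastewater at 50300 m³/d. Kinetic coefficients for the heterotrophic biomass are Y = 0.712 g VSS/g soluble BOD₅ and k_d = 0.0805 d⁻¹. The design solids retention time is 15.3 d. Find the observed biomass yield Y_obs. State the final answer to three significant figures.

Y_obs ≈ 0.319 g VSS/g soluble BOD₅

Correct the yield for decay: Y_obs = Y/(1 + k_d θ_c) = 0.712 / (1 + 0.0805 × 15.3) = 0.712 / 2.232 = 0.3190.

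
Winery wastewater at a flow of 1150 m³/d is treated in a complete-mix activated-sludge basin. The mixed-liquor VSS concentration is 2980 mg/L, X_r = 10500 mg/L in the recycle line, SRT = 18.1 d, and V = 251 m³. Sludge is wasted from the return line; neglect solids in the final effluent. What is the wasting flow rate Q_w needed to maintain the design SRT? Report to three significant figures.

Q_w ≈ 3.94 m³/d

θ_c = V·X/(Q_w·X_r) when wasting from the recycle, so Q_w = V·X/(θ_c·X_r) = 251.0 × 2980 / (18.1 × 10500) = 3.936 m³/d.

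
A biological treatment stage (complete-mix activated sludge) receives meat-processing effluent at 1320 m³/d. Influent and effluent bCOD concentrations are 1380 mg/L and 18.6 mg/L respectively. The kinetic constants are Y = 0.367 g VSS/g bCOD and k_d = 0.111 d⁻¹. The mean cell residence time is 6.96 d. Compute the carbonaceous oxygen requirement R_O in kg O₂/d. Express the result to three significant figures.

R_O ≈ 1270 kg O₂/d

Y_obs = Y / (1 + k_d θ_c) = 0.367 / (1 + 0.111 × 6.96) = 0.367 / 1.773 = 0.2070.
Substrate removed = Q·(S₀ − S) = 1320 m³/d × (1380 − 18.6) g/m³ = 1.8×10^6 g/d = 1797 kg/d.
Biomass synthesised: P_X = Y_obs × 1797 = 372.1 kg VSS/d.
R_O = Q·ΔS − 1.42 P_X = 1797 − 528.3 = 1269 kg O₂/d.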